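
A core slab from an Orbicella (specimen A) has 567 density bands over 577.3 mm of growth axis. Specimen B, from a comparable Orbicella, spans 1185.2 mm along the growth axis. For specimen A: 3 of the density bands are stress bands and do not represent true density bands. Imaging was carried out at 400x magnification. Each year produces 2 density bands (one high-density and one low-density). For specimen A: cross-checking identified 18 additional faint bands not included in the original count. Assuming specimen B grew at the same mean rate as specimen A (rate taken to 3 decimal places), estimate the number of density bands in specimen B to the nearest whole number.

Specimen A: correcting the raw count gives 567 − 3 + 18 = 582 true density bands.
Specimen A: dividing by 2 density bands per year: 582 / 2 = 291 years.
A: Mean rate = 577.3 mm / 291 years ≈ 1.984 mm/yr.
B spans 1185.2 / 1.984 = 597.38 years; at 2 density bands per year that is 597.38 × 2 ≈ 1195 density bands.

1195 density bands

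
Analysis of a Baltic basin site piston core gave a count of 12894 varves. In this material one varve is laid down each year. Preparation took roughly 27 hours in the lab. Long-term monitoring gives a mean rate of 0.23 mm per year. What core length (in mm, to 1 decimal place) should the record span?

2965.6 mm

12894 years of growth are recorded.
Length ≈ 0.23 × 12894 = 2965.6 mm.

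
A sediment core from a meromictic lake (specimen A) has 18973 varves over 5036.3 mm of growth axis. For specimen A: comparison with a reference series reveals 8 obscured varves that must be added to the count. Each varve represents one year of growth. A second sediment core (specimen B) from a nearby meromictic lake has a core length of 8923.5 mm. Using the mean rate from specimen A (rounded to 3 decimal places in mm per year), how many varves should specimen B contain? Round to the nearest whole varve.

33674 varves

Specimen A: after corrections the count is 18973 + 8 = 18981 varves.
A: Extension rate ≈ 5036.3 / 18981 = 0.265 mm/year.
For B, 8923.5 / 0.265 = 33673.58 years ≈ 33674 varves.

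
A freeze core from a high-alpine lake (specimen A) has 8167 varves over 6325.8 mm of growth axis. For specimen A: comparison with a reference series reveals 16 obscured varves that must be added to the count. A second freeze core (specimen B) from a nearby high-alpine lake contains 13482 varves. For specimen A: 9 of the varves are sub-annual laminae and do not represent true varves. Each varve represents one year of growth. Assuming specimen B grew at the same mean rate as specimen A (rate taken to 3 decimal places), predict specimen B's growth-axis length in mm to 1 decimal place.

10435.1 mm

Specimen A: correcting the raw count gives 8167 − 9 + 16 = 8174 true varves.
A: 6325.8 mm over 8174 years gives 6325.8 / 8174 ≈ 0.774 mm/year.
Length of B = 0.774 × 13482 = 10435.1 mm.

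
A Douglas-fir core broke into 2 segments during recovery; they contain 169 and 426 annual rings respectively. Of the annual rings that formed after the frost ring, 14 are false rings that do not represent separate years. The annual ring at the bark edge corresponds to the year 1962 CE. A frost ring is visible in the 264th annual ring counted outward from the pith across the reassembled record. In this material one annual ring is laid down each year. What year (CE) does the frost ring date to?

1645 CE

Total annual rings = 169 + 426 = 595.
595 − 264 = 331 annual rings lie beyond the frost ring toward the bark edge.
Excluding 14 false annual rings: 331 − 14 = 317.
Counting back 317 years from 1962 CE places the frost ring in 1962 − 317 = 1645 CE.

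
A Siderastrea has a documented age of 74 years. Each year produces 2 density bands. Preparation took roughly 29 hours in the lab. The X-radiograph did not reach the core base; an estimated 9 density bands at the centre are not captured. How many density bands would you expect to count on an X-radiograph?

139 density bands

With 2 density bands per year, 74 years would produce 74 × 2 = 148 density bands.
148 − 9 missed = 139 density bands expected in the prepared section.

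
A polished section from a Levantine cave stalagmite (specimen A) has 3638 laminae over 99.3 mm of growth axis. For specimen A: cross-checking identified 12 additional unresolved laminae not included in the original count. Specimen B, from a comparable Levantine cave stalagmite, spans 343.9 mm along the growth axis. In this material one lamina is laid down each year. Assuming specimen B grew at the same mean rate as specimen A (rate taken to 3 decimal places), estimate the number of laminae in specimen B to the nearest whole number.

12737 laminae

Specimen A: true lamina count = 3638 + 12 = 3650.
A: 99.3 mm over 3650 years gives 99.3 / 3650 ≈ 0.027 mm per year.
B spans 343.9 / 0.027 = 12737.04 years ≈ 12737 laminae.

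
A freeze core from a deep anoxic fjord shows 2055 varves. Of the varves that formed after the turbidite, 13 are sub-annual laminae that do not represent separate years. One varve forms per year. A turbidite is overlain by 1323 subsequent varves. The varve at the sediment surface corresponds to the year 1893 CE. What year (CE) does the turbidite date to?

583 CE

There are 1323 varves younger than the turbidite.
1323 − 13 false = 1310 true varves after the turbidite.
The varve at the sediment surface is 1893 CE, so the turbidite dates to 1893 − 1310 = 583 CE.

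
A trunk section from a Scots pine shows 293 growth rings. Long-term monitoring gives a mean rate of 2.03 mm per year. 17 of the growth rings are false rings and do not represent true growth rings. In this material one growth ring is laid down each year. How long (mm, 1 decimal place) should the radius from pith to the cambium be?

After corrections the count is 293 − 17 = 276 growth rings.
276 years at 2.03 mm/year gives 2.03 × 276 = 560.3 mm.

560.3 mm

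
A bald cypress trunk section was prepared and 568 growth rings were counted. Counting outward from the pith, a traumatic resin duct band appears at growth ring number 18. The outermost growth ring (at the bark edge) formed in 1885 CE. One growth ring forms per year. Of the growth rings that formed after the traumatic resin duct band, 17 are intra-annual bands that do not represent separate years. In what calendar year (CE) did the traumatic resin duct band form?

1352 CE

Between growth ring 18 and the bark edge there are 568 − 18 = 550 growth rings.
Excluding 17 false growth rings: 550 − 17 = 533.
Counting back 533 years from 1885 CE places the traumatic resin duct band in 1885 − 533 = 1352 CE.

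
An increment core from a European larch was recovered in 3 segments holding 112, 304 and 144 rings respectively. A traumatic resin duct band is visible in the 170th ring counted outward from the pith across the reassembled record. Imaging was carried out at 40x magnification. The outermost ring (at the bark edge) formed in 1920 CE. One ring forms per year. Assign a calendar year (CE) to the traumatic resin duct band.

Total rings = 112 + 304 + 144 = 560.
The traumatic resin duct band sits at ring 170 from the pith, so 560 − 170 = 390 rings formed after it.
Counting back 390 years from 1920 CE places the traumatic resin duct band in 1920 − 390 = 1530 CE.

1530 CE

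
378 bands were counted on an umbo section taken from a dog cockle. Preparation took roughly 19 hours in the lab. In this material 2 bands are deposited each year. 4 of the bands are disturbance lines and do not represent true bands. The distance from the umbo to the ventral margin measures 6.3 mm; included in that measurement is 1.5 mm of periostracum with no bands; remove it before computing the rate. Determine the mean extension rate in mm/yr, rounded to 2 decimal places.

0.03 mm/yr

Adjusted count: 378 − 4 = 374 bands.
374 bands at 2 per year is 374 / 2 = 187 years.
Net length = 6.3 − 1.5 = 4.8 mm.
Extension rate ≈ 4.8 / 187 = 0.03 mm/yr.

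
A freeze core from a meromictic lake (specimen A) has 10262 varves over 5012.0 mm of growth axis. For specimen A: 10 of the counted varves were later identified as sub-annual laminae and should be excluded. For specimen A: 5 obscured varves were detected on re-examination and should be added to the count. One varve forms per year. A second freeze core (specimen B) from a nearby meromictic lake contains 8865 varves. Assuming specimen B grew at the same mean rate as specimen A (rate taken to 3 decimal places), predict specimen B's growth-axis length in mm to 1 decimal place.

Specimen A: after corrections the count is 10262 − 10 + 5 = 10257 varves.
A: Mean rate = 5012.0 mm / 10257 years ≈ 0.489 mm/year.
Length of B = 0.489 × 8865 = 4335.0 mm.

4335.0 mm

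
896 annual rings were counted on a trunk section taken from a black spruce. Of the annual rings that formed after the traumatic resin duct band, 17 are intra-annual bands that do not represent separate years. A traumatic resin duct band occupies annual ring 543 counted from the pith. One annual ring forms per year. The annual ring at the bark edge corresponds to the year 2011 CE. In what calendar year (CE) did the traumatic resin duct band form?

1675 CE

896 − 543 = 353 annual rings lie beyond the traumatic resin duct band toward the bark edge.
Removing the 17 false annual rings leaves 353 − 17 = 336 true annual rings beyond the traumatic resin duct band.
Counting back 336 years from 2011 CE places the traumatic resin duct band in 2011 − 336 = 1675 CE.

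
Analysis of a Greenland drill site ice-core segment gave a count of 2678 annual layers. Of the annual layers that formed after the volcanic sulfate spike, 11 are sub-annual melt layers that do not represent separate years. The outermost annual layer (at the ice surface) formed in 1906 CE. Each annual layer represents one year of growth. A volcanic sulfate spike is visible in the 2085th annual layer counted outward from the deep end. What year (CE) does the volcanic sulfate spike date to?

Between annual layer 2085 and the ice surface there are 2678 − 2085 = 593 annual layers.
Excluding 11 false annual layers: 593 − 11 = 582.
Counting back 582 years from 1906 CE places the volcanic sulfate spike in 1906 − 582 = 1324 CE.

1324 CE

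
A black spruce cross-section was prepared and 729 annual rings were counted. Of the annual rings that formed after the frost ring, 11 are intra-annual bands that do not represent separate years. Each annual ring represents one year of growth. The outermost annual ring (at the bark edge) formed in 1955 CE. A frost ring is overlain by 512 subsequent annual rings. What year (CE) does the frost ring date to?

1454 CE

There are 512 annual rings younger than the frost ring.
Removing the 11 false annual rings leaves 512 − 11 = 501 true annual rings beyond the frost ring.
1955 − 501 = 1454 CE.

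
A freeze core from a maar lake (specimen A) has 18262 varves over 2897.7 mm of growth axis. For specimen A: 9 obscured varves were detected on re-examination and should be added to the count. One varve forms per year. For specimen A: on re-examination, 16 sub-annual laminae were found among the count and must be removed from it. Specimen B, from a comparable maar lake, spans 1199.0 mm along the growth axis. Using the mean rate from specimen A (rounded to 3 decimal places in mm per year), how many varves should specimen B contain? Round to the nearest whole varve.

7541 varves

Specimen A: true varve count = 18262 − 16 + 9 = 18255.
A: 2897.7 mm over 18255 years gives 2897.7 / 18255 ≈ 0.159 mm per year.
Specimen B: 1199.0 mm / 0.159 mm per year = 7540.88 years ≈ 7541 varves.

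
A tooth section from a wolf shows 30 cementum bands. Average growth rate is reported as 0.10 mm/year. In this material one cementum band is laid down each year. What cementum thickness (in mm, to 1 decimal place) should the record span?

The record spans 30 years at 0.10 mm per year.
Length ≈ 0.10 × 30 = 3.0 mm.

3.0 mm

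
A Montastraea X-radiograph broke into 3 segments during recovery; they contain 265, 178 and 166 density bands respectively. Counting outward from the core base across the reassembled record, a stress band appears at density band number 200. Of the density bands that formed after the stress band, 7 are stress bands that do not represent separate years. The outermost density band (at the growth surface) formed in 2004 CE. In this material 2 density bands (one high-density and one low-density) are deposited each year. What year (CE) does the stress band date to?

1803 CE

Total density bands = 265 + 178 + 166 = 609.
Between density band 200 and the growth surface there are 609 − 200 = 409 density bands.
Excluding 7 false density bands: 409 − 7 = 402.
402 density bands at 2 per year is 402 / 2 = 201 years.
2004 − 201 = 1803 CE.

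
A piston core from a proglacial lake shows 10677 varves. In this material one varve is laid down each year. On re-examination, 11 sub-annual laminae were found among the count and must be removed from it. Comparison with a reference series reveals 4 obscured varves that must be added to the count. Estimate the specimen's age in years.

10670 years

After corrections the count is 10677 − 11 + 4 = 10670 varves.
One varve per year makes the duration 10670 years.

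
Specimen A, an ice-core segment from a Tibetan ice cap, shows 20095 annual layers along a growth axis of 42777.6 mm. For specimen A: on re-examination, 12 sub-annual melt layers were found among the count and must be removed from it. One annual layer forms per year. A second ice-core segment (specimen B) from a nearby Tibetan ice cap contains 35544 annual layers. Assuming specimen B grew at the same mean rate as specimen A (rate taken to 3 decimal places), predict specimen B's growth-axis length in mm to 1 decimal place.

75708.7 mm

Specimen A: adjusted count: 20095 − 12 = 20083 annual layers.
A: Extension rate ≈ 42777.6 / 20083 = 2.130 mm/yr.
For B, 2.130 mm/year × 35544 years = 75708.7 mm.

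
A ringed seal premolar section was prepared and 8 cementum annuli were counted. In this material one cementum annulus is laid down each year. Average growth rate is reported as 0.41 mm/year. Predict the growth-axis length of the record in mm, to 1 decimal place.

3.3 mm

8 years of growth are recorded.
8 years at 0.41 mm/year gives 0.41 × 8 = 3.3 mm.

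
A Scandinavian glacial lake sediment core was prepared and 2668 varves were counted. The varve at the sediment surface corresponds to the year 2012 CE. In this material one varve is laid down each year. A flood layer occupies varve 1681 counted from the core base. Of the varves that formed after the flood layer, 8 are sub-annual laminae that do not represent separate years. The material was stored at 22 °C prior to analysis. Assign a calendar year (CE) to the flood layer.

1033 CE

Between varve 1681 and the sediment surface there are 2668 − 1681 = 987 varves.
Removing the 8 false varves leaves 987 − 8 = 979 true varves beyond the flood layer.
The varve at the sediment surface is 2012 CE, so the flood layer dates to 2012 − 979 = 1033 CE.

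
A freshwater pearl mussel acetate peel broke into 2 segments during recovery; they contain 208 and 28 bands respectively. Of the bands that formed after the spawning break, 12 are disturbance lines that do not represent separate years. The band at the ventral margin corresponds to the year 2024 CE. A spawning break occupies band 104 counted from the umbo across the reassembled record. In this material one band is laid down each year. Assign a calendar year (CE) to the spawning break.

Total bands = 208 + 28 = 236.
236 − 104 = 132 bands lie beyond the spawning break toward the ventral margin.
132 − 12 false = 120 true bands after the spawning break.
Counting back 120 years from 2024 CE places the spawning break in 2024 − 120 = 1904 CE.

1904 CE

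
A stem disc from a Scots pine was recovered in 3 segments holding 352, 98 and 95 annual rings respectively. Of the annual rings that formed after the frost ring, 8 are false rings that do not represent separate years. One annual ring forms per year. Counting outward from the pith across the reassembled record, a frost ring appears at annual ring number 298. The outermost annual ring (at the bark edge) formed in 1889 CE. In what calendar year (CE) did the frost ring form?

1650 CE

Total annual rings = 352 + 98 + 95 = 545.
545 − 298 = 247 annual rings lie beyond the frost ring toward the bark edge.
Excluding 8 false annual rings: 247 − 8 = 239.
1889 − 239 = 1650 CE.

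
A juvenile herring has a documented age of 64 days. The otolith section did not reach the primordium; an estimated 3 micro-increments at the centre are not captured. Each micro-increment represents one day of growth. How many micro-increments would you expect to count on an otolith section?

One micro-increment per day gives 64 micro-increments over 64 days.
64 − 3 missed = 61 micro-increments expected in the prepared section.

61 micro-increments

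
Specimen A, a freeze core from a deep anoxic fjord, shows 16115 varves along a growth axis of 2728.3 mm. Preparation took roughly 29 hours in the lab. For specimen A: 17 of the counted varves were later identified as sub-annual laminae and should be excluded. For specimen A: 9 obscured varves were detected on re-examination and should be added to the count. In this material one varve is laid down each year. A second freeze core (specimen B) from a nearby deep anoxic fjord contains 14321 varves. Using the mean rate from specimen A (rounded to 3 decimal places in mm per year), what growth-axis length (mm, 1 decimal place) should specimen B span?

Specimen A: true varve count = 16115 − 17 + 9 = 16107.
A: Extension rate ≈ 2728.3 / 16107 = 0.169 mm/year.
For B, 0.169 mm/year × 14321 years = 2420.2 mm.

2420.2 mm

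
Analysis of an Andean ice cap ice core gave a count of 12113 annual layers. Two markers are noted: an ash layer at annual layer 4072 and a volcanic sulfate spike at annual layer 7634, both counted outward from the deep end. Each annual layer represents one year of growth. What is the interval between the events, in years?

The two markers are separated by 7634 − 4072 = 3562 annual layers.
At one annual layer per year, 3562 years elapsed between them.

3562 years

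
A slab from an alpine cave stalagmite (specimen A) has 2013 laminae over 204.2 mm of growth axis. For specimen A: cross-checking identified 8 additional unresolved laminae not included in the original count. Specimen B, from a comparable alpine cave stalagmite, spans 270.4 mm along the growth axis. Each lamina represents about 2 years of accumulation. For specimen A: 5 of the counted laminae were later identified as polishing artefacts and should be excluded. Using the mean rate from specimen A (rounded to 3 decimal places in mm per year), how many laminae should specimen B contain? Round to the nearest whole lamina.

Specimen A: adjusted count: 2013 − 5 + 8 = 2016 laminae.
Specimen A: multiplying by 2 years per lamina: 2016 × 2 = 4032 years.
A: 204.2 mm over 4032 years gives 204.2 / 4032 ≈ 0.051 mm/yr.
For B, 270.4 / 0.051 = 5301.96 years; at 2 years per lamina that is 5301.96 / 2 ≈ 2651 laminae.

2651 laminae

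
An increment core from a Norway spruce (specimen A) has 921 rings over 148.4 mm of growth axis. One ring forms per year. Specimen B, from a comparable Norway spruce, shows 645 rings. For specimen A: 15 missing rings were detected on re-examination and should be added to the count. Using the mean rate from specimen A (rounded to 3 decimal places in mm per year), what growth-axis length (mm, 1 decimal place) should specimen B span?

102.6 mm

Specimen A: correcting the raw count gives 921 + 15 = 936 true rings.
A: 148.4 mm over 936 years gives 148.4 / 936 ≈ 0.159 mm per year.
For B, 0.159 mm/year × 645 years = 102.6 mm.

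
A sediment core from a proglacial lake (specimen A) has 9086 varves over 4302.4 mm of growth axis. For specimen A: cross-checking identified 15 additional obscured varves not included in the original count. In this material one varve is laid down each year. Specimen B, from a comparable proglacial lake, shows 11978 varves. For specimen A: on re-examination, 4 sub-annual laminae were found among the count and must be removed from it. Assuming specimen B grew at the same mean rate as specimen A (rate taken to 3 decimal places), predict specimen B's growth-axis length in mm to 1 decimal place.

5665.6 mm

Specimen A: correcting the raw count gives 9086 − 4 + 15 = 9097 true varves.
A: Extension rate ≈ 4302.4 / 9097 = 0.473 mm/year.
B's length ≈ 0.473 × 11978 = 5665.6 mm.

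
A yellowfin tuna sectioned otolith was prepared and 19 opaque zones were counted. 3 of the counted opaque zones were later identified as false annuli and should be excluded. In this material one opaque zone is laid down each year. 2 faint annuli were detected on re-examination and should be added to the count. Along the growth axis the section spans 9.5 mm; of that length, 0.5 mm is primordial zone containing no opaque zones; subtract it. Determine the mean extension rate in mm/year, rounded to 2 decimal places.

0.50 mm/year

True opaque zone count = 19 − 3 + 2 = 18.
Net length = 9.5 − 0.5 = 9.0 mm.
Extension rate ≈ 9.0 / 18 = 0.50 mm/year.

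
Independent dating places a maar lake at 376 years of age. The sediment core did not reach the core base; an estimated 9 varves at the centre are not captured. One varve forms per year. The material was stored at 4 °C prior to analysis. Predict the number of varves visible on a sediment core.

367 varves

Expected varves over 376 years: 376.
Subtracting the 9 varves not captured gives 376 − 9 = 367 varves in the record.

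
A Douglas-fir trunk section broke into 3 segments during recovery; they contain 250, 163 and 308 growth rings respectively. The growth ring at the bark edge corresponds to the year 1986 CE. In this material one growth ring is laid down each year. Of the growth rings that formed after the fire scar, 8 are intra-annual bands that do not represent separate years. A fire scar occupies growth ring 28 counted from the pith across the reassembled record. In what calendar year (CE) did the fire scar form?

Total growth rings = 250 + 163 + 308 = 721.
The fire scar sits at growth ring 28 from the pith, so 721 − 28 = 693 growth rings formed after it.
Removing the 8 false growth rings leaves 693 − 8 = 685 true growth rings beyond the fire scar.
The growth ring at the bark edge is 1986 CE, so the fire scar dates to 1986 − 685 = 1301 CE.

1301 CE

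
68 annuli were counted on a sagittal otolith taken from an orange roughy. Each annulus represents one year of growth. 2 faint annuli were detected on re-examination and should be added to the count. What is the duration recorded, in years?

70 yr

Correcting the raw count gives 68 + 2 = 70 true annuli.
At one annulus per year, that is 70 years.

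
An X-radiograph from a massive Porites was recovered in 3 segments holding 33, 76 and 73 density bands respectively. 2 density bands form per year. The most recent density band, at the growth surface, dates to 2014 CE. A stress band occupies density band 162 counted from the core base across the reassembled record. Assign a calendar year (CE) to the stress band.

2004 CE

Total density bands = 33 + 76 + 73 = 182.
Between density band 162 and the growth surface there are 182 − 162 = 20 density bands.
With 2 density bands per year, 20 / 2 = 10 years.
The density band at the growth surface is 2014 CE, so the stress band dates to 2014 − 10 = 2004 CE.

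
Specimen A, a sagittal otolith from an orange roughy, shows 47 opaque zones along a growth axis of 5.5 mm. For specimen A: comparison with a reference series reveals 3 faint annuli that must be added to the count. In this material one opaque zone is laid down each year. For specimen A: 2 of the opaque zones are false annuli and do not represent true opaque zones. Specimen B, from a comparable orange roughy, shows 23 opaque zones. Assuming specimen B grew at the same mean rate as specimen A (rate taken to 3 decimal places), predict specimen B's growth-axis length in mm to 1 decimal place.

2.6 mm

Specimen A: adjusted count: 47 − 2 + 3 = 48 opaque zones.
A: Mean rate = 5.5 mm / 48 years ≈ 0.115 mm per year.
B's length ≈ 0.115 × 23 = 2.6 mm.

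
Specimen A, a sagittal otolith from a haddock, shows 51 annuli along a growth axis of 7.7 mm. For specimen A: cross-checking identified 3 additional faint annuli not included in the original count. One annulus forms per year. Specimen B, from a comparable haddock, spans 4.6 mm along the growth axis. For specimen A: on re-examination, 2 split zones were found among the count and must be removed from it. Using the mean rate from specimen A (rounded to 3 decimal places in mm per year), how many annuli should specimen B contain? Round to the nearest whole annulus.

Specimen A: after corrections the count is 51 − 2 + 3 = 52 annuli.
A: Extension rate ≈ 7.7 / 52 = 0.148 mm/year.
B spans 4.6 / 0.148 = 31.08 years ≈ 31 annuli.

31 annuli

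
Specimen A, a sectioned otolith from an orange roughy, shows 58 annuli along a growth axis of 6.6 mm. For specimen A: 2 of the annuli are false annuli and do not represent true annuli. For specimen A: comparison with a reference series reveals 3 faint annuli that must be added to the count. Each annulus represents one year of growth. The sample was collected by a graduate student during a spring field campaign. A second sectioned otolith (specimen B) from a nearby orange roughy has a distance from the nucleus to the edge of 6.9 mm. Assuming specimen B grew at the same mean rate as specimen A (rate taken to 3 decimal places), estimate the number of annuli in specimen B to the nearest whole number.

62 annuli

Specimen A: adjusted count: 58 − 2 + 3 = 59 annuli.
A: Extension rate ≈ 6.6 / 59 = 0.112 mm/yr.
B spans 6.9 / 0.112 = 61.61 years ≈ 62 annuli.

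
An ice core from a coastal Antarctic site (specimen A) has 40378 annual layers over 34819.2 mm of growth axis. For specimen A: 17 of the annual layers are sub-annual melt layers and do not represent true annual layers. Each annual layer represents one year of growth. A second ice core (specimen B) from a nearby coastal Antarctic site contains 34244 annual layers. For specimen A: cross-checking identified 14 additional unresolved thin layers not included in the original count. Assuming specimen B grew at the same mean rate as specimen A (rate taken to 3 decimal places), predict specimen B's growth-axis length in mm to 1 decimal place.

29518.3 mm

Specimen A: after corrections the count is 40378 − 17 + 14 = 40375 annual layers.
A: Extension rate ≈ 34819.2 / 40375 = 0.862 mm per year.
Length of B = 0.862 × 34244 = 29518.3 mm.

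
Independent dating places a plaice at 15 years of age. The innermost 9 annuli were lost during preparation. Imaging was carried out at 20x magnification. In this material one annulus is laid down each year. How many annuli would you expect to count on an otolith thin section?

Expected annuli over 15 years: 15.
15 − 9 missed = 6 annuli expected in the prepared section.

6 annuli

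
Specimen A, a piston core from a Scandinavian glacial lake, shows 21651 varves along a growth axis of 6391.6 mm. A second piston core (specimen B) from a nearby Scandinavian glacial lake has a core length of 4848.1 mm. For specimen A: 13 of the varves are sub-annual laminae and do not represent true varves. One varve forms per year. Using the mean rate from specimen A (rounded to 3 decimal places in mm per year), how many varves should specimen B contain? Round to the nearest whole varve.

16434 varves

Specimen A: adjusted count: 21651 − 13 = 21638 varves.
A: Extension rate ≈ 6391.6 / 21638 = 0.295 mm/yr.
Specimen B: 4848.1 mm / 0.295 mm per year = 16434.24 years ≈ 16434 varves.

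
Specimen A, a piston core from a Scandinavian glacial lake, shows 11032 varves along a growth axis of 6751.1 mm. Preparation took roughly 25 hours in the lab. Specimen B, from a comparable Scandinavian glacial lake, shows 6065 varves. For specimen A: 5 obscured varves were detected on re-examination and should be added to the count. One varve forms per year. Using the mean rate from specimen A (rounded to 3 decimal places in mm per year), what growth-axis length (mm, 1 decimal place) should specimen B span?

3711.8 mm

Specimen A: adjusted count: 11032 + 5 = 11037 varves.
A: Mean rate = 6751.1 mm / 11037 years ≈ 0.612 mm per year.
For B, 0.612 mm/year × 6065 years = 3711.8 mm.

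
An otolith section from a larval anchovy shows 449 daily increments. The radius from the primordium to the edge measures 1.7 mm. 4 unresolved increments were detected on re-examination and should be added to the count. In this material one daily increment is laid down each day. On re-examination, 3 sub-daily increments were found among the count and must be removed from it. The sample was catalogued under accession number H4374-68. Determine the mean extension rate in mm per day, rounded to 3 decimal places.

0.004 mm per day

Adjusted count: 449 − 3 + 4 = 450 daily increments.
1.7 mm over 450 days gives 1.7 / 450 ≈ 0.004 mm per day.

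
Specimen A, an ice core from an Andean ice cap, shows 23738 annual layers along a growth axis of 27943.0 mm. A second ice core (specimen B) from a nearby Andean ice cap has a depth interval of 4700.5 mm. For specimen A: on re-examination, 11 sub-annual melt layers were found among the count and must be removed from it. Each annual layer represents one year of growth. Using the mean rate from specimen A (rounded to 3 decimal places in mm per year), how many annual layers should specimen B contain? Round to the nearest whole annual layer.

Specimen A: adjusted count: 23738 − 11 = 23727 annual layers.
A: Mean rate = 27943.0 mm / 23727 years ≈ 1.178 mm per year.
Specimen B: 4700.5 mm / 1.178 mm per year = 3990.24 years ≈ 3990 annual layers.

3990 annual layers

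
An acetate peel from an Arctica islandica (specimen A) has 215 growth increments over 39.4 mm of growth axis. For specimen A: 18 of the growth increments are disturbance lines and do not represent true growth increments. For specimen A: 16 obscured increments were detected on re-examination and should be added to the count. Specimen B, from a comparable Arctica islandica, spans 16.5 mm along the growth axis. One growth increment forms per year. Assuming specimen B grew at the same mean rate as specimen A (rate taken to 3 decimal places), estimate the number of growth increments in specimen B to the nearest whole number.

Specimen A: after corrections the count is 215 − 18 + 16 = 213 growth increments.
A: Mean rate = 39.4 mm / 213 years ≈ 0.185 mm/yr.
B spans 16.5 / 0.185 = 89.19 years ≈ 89 growth increments.

89 growth increments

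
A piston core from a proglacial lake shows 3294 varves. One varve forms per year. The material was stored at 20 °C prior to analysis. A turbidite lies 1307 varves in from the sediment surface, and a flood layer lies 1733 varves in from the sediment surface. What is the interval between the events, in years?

Separation: 1733 − 1307 = 426 varves.
That is 426 years at one varve per year.

426 years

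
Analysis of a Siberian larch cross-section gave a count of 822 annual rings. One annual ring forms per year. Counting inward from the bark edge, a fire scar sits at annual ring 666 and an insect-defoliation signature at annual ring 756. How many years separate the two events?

90 yr

756 − 666 = 90 annual rings lie between the two events.
At one annual ring per year, 90 years elapsed between them.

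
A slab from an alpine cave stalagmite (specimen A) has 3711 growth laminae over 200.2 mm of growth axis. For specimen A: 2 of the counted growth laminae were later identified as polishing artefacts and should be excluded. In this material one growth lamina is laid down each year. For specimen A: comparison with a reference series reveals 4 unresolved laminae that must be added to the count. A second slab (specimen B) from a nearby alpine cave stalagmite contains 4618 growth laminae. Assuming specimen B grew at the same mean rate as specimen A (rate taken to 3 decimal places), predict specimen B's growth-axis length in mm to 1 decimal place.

Specimen A: after corrections the count is 3711 − 2 + 4 = 3713 growth laminae.
A: Mean rate = 200.2 mm / 3713 years ≈ 0.054 mm per year.
For B, 0.054 mm/year × 4618 years = 249.4 mm.

249.4 mm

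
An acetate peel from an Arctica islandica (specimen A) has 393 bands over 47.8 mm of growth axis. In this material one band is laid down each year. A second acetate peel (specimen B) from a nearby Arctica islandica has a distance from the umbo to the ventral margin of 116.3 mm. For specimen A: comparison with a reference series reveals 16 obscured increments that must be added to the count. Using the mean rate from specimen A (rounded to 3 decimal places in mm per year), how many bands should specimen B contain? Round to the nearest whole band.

Specimen A: correcting the raw count gives 393 + 16 = 409 true bands.
A: Extension rate ≈ 47.8 / 409 = 0.117 mm/year.
B spans 116.3 / 0.117 = 994.02 years ≈ 994 bands.

994 bands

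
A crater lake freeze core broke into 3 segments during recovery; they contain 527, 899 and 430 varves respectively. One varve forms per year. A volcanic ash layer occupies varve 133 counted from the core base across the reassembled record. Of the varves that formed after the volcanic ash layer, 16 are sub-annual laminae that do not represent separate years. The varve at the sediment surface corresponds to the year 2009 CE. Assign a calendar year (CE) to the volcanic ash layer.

302 CE

Total varves = 527 + 899 + 430 = 1856.
Between varve 133 and the sediment surface there are 1856 − 133 = 1723 varves.
Removing the 16 false varves leaves 1723 − 16 = 1707 true varves beyond the volcanic ash layer.
2009 − 1707 = 302 CE.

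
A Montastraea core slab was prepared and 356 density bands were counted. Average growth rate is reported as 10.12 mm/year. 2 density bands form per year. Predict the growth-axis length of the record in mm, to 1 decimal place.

1801.4 mm

Dividing by 2 density bands per year: 356 / 2 = 178 years.
178 years at 10.12 mm/year gives 10.12 × 178 = 1801.4 mm.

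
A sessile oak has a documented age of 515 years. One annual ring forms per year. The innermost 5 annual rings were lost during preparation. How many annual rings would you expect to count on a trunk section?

510 annual rings

One annual ring per year gives 515 annual rings over 515 years.
Subtracting the 5 annual rings not captured gives 515 − 5 = 510 annual rings in the record.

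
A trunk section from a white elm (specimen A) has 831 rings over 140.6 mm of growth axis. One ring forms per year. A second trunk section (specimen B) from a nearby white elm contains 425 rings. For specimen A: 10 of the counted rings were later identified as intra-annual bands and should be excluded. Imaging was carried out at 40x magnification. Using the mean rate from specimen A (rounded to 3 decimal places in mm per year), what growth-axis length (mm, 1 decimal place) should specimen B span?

72.7 mm

Specimen A: after corrections the count is 831 − 10 = 821 rings.
A: Extension rate ≈ 140.6 / 821 = 0.171 mm per year.
Length of B = 0.171 × 425 = 72.7 mm.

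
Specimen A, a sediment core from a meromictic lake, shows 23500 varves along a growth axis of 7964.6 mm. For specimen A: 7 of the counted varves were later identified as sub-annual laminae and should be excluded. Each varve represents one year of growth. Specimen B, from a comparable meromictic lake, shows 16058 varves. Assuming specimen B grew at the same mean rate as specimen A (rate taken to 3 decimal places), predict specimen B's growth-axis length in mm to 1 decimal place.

5443.7 mm

Specimen A: correcting the raw count gives 23500 − 7 = 23493 true varves.
A: Extension rate ≈ 7964.6 / 23493 = 0.339 mm per year.
For B, 0.339 mm/year × 16058 years = 5443.7 mm.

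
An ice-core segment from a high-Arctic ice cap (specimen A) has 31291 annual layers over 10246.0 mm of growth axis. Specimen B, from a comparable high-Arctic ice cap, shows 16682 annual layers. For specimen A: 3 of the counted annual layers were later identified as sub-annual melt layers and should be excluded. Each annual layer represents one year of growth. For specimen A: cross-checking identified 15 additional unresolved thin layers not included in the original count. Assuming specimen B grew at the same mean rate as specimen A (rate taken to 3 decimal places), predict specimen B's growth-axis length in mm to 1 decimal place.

Specimen A: true annual layer count = 31291 − 3 + 15 = 31303.
A: 10246.0 mm over 31303 years gives 10246.0 / 31303 ≈ 0.327 mm/year.
B's length ≈ 0.327 × 16682 = 5455.0 mm.

5455.0 mm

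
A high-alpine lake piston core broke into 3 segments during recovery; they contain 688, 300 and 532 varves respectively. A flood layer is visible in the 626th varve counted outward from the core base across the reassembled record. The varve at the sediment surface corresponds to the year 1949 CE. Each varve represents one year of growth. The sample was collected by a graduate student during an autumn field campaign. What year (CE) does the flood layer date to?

1055 CE

Total varves = 688 + 300 + 532 = 1520.
Between varve 626 and the sediment surface there are 1520 − 626 = 894 varves.
1949 − 894 = 1055 CE.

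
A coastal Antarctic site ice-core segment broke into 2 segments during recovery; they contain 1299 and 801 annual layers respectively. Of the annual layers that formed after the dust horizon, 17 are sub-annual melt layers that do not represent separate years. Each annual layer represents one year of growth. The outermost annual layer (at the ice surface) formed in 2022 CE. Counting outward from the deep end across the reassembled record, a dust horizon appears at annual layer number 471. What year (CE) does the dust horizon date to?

Total annual layers = 1299 + 801 = 2100.
2100 − 471 = 1629 annual layers lie beyond the dust horizon toward the ice surface.
Excluding 17 false annual layers: 1629 − 17 = 1612.
Counting back 1612 years from 2022 CE places the dust horizon in 2022 − 1612 = 410 CE.

410 CE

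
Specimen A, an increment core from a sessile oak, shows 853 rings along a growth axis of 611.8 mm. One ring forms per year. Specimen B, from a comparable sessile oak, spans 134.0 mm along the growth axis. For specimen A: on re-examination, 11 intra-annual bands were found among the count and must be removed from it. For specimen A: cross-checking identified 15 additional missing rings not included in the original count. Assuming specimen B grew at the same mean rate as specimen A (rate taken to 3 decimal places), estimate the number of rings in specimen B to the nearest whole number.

Specimen A: after corrections the count is 853 − 11 + 15 = 857 rings.
A: 611.8 mm over 857 years gives 611.8 / 857 ≈ 0.714 mm per year.
For B, 134.0 / 0.714 = 187.68 years ≈ 188 rings.

188 rings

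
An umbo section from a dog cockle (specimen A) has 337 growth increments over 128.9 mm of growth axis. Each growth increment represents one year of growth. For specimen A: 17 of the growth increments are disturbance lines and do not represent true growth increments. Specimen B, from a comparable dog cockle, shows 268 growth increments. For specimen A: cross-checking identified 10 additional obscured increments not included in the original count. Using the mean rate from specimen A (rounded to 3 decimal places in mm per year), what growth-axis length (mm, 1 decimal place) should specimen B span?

104.8 mm

Specimen A: after corrections the count is 337 − 17 + 10 = 330 growth increments.
A: Mean rate = 128.9 mm / 330 years ≈ 0.391 mm/year.
Length of B = 0.391 × 268 = 104.8 mm.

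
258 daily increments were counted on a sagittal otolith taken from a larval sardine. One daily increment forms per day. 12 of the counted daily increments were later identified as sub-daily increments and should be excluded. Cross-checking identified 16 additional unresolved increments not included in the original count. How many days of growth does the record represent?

After corrections the count is 258 − 12 + 16 = 262 daily increments.
With a one-to-one daily increment periodicity this is 262 days.

262 days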